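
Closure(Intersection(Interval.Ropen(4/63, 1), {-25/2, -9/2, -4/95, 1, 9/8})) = EmptySet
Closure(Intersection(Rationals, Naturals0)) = Naturals0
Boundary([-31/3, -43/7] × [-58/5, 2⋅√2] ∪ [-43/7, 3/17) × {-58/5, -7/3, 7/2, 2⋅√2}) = ({-31/3, -43/7} × [-58/5, 2⋅√2]) ∪ ([-31/3, -43/7] × {-58/5, 2⋅√2}) ∪ ([-43/7, 3/17] × {-58/5, -7/3, 7/2, 2⋅√2})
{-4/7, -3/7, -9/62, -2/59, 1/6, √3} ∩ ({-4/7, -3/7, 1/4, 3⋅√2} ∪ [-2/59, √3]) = {-4/7, -3/7, -2/59, 1/6, √3}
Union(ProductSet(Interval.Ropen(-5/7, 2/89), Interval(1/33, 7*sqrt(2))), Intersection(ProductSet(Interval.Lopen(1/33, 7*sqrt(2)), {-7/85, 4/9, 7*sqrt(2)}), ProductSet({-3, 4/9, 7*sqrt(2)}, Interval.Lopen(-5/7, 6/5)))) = Union(ProductSet({4/9, 7*sqrt(2)}, {-7/85, 4/9}), ProductSet(Interval.Ropen(-5/7, 2/89), Interval(1/33, 7*sqrt(2))))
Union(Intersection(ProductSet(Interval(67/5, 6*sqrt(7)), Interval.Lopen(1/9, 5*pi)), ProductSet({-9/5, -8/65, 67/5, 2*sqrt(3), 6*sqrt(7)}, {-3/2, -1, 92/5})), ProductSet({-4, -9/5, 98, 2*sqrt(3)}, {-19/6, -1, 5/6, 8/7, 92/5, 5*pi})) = ProductSet({-4, -9/5, 98, 2*sqrt(3)}, {-19/6, -1, 5/6, 8/7, 92/5, 5*pi})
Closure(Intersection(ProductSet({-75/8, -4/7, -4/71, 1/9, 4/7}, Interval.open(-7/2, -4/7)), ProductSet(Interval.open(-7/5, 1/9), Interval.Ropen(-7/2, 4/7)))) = ProductSet({-4/7, -4/71}, Interval(-7/2, -4/7))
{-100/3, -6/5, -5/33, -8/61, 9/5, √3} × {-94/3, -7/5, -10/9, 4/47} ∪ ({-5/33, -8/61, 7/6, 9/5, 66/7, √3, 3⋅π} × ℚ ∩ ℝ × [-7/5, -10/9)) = ({-100/3, -6/5, -5/33, -8/61, 9/5, √3} × {-94/3, -7/5, -10/9, 4/47}) ∪ ({-5/33, -8/61, 7/6, 9/5, 66/7, √3, 3⋅π} × (ℚ ∩ [-7/5, -10/9)))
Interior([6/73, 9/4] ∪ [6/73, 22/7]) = (6/73, 22/7)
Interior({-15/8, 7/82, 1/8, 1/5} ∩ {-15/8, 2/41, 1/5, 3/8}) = ∅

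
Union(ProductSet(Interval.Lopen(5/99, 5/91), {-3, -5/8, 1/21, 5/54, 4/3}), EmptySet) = ProductSet(Interval.Lopen(5/99, 5/91), {-3, -5/8, 1/21, 5/54, 4/3})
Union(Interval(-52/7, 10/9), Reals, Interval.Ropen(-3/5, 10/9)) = Interval(-oo, oo)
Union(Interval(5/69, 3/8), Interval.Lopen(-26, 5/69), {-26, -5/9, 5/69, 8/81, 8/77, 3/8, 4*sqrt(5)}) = Union({4*sqrt(5)}, Interval(-26, 3/8))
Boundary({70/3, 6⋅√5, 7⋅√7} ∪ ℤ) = ℤ ∪ {70/3, 6⋅√5, 7⋅√7}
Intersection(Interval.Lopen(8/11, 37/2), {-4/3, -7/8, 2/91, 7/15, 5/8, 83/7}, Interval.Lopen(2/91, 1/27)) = EmptySet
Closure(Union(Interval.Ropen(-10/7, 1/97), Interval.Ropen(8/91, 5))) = Union(Interval(-10/7, 1/97), Interval(8/91, 5))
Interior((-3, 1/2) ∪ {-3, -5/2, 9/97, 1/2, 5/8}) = (-3, 1/2)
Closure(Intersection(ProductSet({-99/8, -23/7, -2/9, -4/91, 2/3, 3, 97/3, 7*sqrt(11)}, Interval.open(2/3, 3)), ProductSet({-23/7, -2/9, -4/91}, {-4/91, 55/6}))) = EmptySet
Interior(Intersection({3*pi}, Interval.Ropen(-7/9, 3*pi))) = EmptySet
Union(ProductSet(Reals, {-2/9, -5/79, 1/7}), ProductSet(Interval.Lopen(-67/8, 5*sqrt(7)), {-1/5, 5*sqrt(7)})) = Union(ProductSet(Interval.Lopen(-67/8, 5*sqrt(7)), {-1/5, 5*sqrt(7)}), ProductSet(Reals, {-2/9, -5/79, 1/7}))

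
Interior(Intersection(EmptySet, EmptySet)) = EmptySet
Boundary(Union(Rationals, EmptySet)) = Reals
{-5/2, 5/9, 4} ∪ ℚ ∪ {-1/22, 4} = ℚ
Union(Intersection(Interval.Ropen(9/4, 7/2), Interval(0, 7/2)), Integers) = Union(Integers, Interval.Ropen(9/4, 7/2))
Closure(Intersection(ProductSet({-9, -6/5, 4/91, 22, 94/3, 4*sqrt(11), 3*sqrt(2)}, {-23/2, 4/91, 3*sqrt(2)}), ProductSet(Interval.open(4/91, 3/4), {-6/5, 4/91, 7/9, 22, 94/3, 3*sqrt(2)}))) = EmptySet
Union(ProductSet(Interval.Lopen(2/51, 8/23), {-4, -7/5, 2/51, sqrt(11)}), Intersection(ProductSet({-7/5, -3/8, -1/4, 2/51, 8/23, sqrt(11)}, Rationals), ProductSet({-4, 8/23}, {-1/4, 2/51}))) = Union(ProductSet({8/23}, {-1/4, 2/51}), ProductSet(Interval.Lopen(2/51, 8/23), {-4, -7/5, 2/51, sqrt(11)}))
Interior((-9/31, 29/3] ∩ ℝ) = (-9/31, 29/3)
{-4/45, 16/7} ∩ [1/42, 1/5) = ∅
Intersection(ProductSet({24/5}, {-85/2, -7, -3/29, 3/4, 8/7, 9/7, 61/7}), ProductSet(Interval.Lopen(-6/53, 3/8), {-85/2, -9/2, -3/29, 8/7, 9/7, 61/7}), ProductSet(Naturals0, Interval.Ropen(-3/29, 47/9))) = EmptySet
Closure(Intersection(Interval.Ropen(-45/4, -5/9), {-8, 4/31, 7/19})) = {-8}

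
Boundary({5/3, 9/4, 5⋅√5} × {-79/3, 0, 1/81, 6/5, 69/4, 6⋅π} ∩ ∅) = ∅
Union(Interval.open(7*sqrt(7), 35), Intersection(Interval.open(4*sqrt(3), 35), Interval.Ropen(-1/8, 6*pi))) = Interval.open(4*sqrt(3), 35)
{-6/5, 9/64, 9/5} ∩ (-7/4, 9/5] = {-6/5, 9/64, 9/5}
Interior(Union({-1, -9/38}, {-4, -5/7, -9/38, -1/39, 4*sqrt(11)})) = EmptySet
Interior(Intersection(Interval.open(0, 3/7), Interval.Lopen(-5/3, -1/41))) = EmptySet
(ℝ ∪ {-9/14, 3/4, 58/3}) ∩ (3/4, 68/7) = (3/4, 68/7)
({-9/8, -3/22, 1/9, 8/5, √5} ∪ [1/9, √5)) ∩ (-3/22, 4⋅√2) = [1/9, √5]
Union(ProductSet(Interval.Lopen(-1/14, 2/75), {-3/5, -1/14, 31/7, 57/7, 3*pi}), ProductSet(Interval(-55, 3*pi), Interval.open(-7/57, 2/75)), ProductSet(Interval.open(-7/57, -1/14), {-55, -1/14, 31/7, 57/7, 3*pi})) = Union(ProductSet(Interval(-55, 3*pi), Interval.open(-7/57, 2/75)), ProductSet(Interval.open(-7/57, -1/14), {-55, -1/14, 31/7, 57/7, 3*pi}), ProductSet(Interval.Lopen(-1/14, 2/75), {-3/5, -1/14, 31/7, 57/7, 3*pi}))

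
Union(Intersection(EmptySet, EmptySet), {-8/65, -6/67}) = {-8/65, -6/67}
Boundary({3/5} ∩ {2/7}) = ∅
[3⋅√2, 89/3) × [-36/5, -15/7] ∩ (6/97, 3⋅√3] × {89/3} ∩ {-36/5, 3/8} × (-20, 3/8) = ∅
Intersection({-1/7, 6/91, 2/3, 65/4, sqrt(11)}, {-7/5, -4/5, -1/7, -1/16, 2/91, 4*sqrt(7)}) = {-1/7}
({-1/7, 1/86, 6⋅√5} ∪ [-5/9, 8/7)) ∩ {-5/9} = {-5/9}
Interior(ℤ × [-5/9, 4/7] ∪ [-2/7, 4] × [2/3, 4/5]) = ((-2/7, 4) ∪ ((-2/7, 4) \ ℤ)) × (2/3, 4/5)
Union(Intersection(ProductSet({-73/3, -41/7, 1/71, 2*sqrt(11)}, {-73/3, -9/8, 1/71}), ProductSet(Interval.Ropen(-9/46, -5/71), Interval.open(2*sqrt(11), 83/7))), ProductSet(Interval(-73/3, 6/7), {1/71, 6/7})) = ProductSet(Interval(-73/3, 6/7), {1/71, 6/7})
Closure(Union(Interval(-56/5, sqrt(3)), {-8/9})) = Interval(-56/5, sqrt(3))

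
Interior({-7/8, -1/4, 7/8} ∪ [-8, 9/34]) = (-8, 9/34)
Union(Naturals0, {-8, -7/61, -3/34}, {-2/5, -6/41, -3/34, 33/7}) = Union({-8, -2/5, -6/41, -7/61, -3/34, 33/7}, Naturals0)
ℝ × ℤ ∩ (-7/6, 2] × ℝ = (-7/6, 2] × ℤ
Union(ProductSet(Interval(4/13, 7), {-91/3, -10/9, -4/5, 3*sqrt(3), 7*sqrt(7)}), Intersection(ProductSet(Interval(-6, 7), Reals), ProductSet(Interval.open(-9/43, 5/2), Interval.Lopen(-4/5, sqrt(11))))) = Union(ProductSet(Interval.open(-9/43, 5/2), Interval.Lopen(-4/5, sqrt(11))), ProductSet(Interval(4/13, 7), {-91/3, -10/9, -4/5, 3*sqrt(3), 7*sqrt(7)}))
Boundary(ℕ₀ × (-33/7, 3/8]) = ℕ₀ × [-33/7, 3/8]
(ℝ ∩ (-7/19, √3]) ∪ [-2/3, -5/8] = [-2/3, -5/8] ∪ (-7/19, √3]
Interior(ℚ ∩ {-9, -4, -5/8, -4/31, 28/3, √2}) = ∅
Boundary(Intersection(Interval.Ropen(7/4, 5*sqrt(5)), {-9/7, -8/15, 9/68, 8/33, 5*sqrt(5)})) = EmptySet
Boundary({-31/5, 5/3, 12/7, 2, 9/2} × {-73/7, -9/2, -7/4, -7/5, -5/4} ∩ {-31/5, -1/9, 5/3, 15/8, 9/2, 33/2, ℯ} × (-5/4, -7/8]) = ∅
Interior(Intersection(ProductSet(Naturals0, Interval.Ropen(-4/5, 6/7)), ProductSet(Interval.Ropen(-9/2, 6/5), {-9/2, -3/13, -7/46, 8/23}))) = EmptySet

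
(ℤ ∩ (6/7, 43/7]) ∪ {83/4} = {1, 2, …, 6} ∪ {83/4}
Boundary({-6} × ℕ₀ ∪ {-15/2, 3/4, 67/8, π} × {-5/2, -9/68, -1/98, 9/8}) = ({-6} × ℕ₀) ∪ ({-15/2, 3/4, 67/8, π} × {-5/2, -9/68, -1/98, 9/8})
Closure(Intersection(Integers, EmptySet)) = EmptySet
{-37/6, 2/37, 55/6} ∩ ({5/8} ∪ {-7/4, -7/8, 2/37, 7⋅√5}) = {2/37}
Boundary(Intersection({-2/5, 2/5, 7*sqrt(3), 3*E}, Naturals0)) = EmptySet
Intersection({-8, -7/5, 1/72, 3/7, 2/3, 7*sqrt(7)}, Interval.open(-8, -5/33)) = {-7/5}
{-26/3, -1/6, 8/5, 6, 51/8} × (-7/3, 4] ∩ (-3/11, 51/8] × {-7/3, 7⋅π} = ∅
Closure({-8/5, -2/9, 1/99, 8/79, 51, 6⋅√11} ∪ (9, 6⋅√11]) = {-8/5, -2/9, 1/99, 8/79, 51} ∪ [9, 6⋅√11]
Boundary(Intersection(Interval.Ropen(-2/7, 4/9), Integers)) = Range(0, 1, 1)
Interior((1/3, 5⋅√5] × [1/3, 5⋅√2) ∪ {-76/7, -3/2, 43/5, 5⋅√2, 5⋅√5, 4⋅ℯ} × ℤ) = ((1/3, 5⋅√5) × (((1/3, 5⋅√2) \ ℤ) ∪ ((1/3, 5⋅√2) \ ℤ \ (1/3, 5⋅√2)))) ∪ (((1/3, 5⋅√2) ∪ (5⋅√2, 43/5) ∪ (43/5, 4⋅ℯ) ∪ (4⋅ℯ, 5⋅√5)) × (1/3, 5⋅√2)) ∪ ({43/5, 5⋅√2, 4⋅ℯ} × ((ℤ \ ({1/3, 5⋅√2} ∪ (ℤ \ (1/3, 5⋅√2)))) ∪ (ℤ \ ([1/3, 5⋅√2] ∪ (ℤ \ (1/3, 5⋅√2)))) ∪ ({1, 2, …, 7} \ ({1/3, 5⋅√2} ∪ (ℤ \ (1/3, 5⋅√2))))))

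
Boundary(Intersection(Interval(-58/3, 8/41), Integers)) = Range(-19, 1, 1)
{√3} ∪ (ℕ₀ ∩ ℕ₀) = ℕ₀ ∪ {√3}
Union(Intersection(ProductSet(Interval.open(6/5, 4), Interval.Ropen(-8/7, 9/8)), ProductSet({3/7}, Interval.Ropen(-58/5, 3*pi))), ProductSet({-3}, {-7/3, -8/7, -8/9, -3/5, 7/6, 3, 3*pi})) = ProductSet({-3}, {-7/3, -8/7, -8/9, -3/5, 7/6, 3, 3*pi})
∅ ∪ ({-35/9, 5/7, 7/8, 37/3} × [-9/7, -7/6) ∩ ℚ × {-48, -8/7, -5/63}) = ∅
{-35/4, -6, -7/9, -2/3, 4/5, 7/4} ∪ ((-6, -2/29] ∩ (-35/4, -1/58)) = {-35/4, 4/5, 7/4} ∪ [-6, -2/29]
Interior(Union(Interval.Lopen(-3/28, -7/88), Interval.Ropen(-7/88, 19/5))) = Interval.open(-3/28, 19/5)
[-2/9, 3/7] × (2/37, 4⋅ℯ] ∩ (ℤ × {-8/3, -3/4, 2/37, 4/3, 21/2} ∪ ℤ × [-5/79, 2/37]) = {0} × {4/3, 21/2}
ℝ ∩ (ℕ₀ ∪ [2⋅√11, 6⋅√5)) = ℕ₀ ∪ [2⋅√11, 6⋅√5)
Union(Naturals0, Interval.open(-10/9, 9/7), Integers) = Union(Integers, Interval.open(-10/9, 9/7))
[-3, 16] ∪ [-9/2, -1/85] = [-9/2, 16]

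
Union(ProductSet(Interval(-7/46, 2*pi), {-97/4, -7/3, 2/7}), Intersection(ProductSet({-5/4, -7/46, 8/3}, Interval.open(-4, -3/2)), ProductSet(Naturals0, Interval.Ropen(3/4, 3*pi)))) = ProductSet(Interval(-7/46, 2*pi), {-97/4, -7/3, 2/7})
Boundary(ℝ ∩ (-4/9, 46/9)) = {-4/9, 46/9}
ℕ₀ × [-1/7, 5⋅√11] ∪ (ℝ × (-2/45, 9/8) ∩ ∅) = ℕ₀ × [-1/7, 5⋅√11]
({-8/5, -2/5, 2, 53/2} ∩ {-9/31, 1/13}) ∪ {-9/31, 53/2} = {-9/31, 53/2}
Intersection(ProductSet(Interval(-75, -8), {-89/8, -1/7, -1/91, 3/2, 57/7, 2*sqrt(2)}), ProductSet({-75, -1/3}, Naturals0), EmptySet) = EmptySet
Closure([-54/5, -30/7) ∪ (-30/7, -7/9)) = [-54/5, -7/9]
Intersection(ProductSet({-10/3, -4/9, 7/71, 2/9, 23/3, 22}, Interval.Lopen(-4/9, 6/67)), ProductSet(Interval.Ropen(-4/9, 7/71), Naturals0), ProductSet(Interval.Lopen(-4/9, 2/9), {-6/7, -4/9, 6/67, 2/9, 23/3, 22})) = EmptySet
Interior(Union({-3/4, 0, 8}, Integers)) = EmptySet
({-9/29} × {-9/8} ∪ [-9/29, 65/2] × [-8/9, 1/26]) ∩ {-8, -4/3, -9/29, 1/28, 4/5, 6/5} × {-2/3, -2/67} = {-9/29, 1/28, 4/5, 6/5} × {-2/3, -2/67}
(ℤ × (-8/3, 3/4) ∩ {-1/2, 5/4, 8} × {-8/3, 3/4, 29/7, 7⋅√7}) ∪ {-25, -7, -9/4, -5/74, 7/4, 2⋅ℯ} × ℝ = {-25, -7, -9/4, -5/74, 7/4, 2⋅ℯ} × ℝ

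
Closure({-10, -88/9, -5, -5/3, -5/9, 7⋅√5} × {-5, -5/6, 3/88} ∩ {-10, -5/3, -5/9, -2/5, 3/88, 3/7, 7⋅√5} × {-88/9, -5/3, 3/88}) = {-10, -5/3, -5/9, 7⋅√5} × {3/88}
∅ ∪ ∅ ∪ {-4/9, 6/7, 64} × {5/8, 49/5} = {-4/9, 6/7, 64} × {5/8, 49/5}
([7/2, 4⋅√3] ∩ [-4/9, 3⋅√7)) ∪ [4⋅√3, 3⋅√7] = [7/2, 3⋅√7]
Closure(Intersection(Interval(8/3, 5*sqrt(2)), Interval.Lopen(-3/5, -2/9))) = EmptySet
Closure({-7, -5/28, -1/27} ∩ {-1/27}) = {-1/27}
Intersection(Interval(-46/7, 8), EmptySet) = EmptySet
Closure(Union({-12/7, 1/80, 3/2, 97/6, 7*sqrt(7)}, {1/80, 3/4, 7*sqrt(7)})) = {-12/7, 1/80, 3/4, 3/2, 97/6, 7*sqrt(7)}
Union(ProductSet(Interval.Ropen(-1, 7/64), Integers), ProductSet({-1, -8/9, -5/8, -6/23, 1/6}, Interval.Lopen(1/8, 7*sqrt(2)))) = Union(ProductSet({-1, -8/9, -5/8, -6/23, 1/6}, Interval.Lopen(1/8, 7*sqrt(2))), ProductSet(Interval.Ropen(-1, 7/64), Integers))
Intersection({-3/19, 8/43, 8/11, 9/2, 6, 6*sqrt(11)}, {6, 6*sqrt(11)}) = {6, 6*sqrt(11)}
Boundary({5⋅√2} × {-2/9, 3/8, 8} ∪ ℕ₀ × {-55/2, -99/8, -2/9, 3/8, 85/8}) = (ℕ₀ × {-55/2, -99/8, -2/9, 3/8, 85/8}) ∪ ({5⋅√2} × {-2/9, 3/8, 8})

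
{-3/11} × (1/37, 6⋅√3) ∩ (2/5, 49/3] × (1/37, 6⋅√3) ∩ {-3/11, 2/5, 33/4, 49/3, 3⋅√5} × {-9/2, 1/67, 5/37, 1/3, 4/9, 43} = ∅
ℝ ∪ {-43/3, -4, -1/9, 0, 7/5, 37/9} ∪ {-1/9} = ℝ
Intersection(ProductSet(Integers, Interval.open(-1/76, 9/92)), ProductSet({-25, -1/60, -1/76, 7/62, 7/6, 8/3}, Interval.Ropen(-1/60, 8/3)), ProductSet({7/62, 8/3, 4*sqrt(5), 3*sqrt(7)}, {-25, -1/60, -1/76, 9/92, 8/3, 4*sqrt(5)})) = EmptySet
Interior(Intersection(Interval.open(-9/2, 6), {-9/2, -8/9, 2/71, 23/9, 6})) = EmptySet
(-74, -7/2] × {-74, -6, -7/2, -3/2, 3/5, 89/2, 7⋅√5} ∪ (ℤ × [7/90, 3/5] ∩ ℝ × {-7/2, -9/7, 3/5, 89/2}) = (ℤ × {3/5}) ∪ ((-74, -7/2] × {-74, -6, -7/2, -3/2, 3/5, 89/2, 7⋅√5})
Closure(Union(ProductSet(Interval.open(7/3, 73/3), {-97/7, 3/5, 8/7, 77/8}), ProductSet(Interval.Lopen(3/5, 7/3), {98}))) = Union(ProductSet(Interval(3/5, 7/3), {98}), ProductSet(Interval(7/3, 73/3), {-97/7, 3/5, 8/7, 77/8}))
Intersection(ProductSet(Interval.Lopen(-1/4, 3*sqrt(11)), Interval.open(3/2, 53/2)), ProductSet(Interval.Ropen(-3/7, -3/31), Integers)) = ProductSet(Interval.open(-1/4, -3/31), Range(2, 27, 1))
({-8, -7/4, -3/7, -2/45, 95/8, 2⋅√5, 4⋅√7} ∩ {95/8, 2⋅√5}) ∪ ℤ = ℤ ∪ {95/8, 2⋅√5}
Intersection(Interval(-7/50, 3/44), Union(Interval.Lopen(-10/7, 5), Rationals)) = Union(Intersection(Interval(-7/50, 3/44), Rationals), Interval(-7/50, 3/44))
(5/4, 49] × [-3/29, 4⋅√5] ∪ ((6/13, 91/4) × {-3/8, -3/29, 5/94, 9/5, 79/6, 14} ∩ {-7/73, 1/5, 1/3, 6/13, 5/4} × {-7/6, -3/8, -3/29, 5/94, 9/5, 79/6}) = ({5/4} × {-3/8, -3/29, 5/94, 9/5, 79/6}) ∪ ((5/4, 49] × [-3/29, 4⋅√5])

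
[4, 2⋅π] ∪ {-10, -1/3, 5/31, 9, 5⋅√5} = {-10, -1/3, 5/31, 9, 5⋅√5} ∪ [4, 2⋅π]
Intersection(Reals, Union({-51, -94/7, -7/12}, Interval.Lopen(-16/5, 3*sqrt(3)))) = Union({-51, -94/7}, Interval.Lopen(-16/5, 3*sqrt(3)))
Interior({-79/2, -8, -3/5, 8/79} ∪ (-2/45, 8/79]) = (-2/45, 8/79)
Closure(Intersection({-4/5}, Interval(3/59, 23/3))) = EmptySet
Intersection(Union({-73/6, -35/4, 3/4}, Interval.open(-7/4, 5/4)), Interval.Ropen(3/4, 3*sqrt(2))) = Interval.Ropen(3/4, 5/4)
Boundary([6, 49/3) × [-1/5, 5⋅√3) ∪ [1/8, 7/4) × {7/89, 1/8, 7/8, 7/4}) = ([1/8, 7/4] × {7/89, 1/8, 7/8, 7/4}) ∪ ({6, 49/3} × [-1/5, 5⋅√3]) ∪ ([6, 49/3] × {-1/5, 5⋅√3})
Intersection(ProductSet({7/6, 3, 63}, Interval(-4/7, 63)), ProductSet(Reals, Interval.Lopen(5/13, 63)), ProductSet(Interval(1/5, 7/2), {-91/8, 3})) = ProductSet({7/6, 3}, {3})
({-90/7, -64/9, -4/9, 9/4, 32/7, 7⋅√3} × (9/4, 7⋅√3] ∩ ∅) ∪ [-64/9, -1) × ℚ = [-64/9, -1) × ℚ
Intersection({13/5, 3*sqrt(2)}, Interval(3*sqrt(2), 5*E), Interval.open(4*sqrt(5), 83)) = EmptySet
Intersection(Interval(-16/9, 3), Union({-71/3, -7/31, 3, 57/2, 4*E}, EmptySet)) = {-7/31, 3}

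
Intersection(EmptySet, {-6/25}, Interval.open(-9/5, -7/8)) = EmptySet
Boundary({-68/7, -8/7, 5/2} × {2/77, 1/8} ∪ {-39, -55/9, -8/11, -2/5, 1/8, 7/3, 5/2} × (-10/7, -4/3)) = ({-68/7, -8/7, 5/2} × {2/77, 1/8}) ∪ ({-39, -55/9, -8/11, -2/5, 1/8, 7/3, 5/2} × [-10/7, -4/3])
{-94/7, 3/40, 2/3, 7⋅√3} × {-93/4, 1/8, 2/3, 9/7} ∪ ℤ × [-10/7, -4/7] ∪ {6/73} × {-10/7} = ({6/73} × {-10/7}) ∪ (ℤ × [-10/7, -4/7]) ∪ ({-94/7, 3/40, 2/3, 7⋅√3} × {-93/4, 1/8, 2/3, 9/7})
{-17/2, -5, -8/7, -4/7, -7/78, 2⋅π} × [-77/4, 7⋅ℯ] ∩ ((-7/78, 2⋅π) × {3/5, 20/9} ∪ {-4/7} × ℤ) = {-4/7} × {-19, -18, …, 19}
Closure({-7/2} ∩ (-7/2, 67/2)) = ∅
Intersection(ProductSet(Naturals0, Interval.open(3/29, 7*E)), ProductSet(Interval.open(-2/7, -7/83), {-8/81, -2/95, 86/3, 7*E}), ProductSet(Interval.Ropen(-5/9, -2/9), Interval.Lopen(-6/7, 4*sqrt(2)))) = EmptySet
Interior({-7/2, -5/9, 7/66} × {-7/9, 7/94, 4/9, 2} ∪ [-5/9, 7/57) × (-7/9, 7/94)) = (-5/9, 7/57) × (-7/9, 7/94)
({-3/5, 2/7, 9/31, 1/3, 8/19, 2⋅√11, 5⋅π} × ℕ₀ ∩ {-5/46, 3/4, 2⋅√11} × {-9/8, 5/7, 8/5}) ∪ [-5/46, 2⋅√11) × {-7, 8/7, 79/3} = [-5/46, 2⋅√11) × {-7, 8/7, 79/3}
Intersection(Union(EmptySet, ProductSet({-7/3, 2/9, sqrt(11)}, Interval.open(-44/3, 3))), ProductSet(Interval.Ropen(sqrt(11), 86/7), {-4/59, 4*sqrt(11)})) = ProductSet({sqrt(11)}, {-4/59})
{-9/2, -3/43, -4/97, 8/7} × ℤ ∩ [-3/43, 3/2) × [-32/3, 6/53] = {-3/43, -4/97, 8/7} × {-10, -9, …, 0}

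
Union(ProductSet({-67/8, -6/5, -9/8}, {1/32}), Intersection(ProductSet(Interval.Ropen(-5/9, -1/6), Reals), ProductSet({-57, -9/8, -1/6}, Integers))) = ProductSet({-67/8, -6/5, -9/8}, {1/32})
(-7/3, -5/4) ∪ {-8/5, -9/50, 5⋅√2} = (-7/3, -5/4) ∪ {-9/50, 5⋅√2}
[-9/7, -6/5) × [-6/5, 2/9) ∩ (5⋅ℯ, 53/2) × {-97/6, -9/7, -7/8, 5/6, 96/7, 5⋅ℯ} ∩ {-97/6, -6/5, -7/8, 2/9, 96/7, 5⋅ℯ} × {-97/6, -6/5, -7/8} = ∅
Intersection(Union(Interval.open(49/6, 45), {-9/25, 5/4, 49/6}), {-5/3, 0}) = EmptySet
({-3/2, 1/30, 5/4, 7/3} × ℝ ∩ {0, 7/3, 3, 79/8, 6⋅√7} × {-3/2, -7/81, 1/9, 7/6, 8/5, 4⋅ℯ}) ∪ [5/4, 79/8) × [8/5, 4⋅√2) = ({7/3} × {-3/2, -7/81, 1/9, 7/6, 8/5, 4⋅ℯ}) ∪ ([5/4, 79/8) × [8/5, 4⋅√2))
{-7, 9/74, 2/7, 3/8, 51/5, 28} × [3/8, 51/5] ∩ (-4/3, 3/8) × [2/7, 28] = {9/74, 2/7} × [3/8, 51/5]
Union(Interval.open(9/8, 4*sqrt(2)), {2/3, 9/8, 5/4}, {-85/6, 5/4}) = Union({-85/6, 2/3}, Interval.Ropen(9/8, 4*sqrt(2)))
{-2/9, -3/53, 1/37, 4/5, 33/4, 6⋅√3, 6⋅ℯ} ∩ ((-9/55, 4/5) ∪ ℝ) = {-2/9, -3/53, 1/37, 4/5, 33/4, 6⋅√3, 6⋅ℯ}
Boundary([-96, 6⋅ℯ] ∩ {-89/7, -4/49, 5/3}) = {-89/7, -4/49, 5/3}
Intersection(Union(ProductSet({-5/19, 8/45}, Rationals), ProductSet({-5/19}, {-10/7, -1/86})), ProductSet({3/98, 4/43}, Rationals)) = EmptySet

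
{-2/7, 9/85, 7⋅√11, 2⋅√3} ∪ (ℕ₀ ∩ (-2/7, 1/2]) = {-2/7, 9/85, 7⋅√11, 2⋅√3} ∪ {0}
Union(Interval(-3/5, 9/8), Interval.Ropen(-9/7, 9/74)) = Interval(-9/7, 9/8)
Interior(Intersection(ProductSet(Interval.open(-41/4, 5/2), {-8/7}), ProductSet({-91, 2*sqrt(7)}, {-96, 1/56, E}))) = EmptySet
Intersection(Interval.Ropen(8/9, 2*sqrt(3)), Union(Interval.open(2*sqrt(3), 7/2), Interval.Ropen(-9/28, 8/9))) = EmptySet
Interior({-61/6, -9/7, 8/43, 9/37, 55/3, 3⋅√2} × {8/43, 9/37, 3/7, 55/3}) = ∅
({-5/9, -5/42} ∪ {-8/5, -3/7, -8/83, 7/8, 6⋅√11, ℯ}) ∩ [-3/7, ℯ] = {-3/7, -5/42, -8/83, 7/8, ℯ}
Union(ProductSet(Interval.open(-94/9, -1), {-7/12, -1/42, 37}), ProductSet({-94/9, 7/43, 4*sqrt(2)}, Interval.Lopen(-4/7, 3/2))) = Union(ProductSet({-94/9, 7/43, 4*sqrt(2)}, Interval.Lopen(-4/7, 3/2)), ProductSet(Interval.open(-94/9, -1), {-7/12, -1/42, 37}))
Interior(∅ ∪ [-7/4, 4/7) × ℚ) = ∅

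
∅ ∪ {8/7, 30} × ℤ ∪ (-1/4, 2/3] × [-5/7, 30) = ({8/7, 30} × ℤ) ∪ ((-1/4, 2/3] × [-5/7, 30))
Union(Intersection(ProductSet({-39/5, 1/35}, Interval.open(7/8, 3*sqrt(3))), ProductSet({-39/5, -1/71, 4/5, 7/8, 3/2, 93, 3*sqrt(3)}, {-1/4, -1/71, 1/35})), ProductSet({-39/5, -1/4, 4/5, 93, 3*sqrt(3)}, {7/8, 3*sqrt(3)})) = ProductSet({-39/5, -1/4, 4/5, 93, 3*sqrt(3)}, {7/8, 3*sqrt(3)})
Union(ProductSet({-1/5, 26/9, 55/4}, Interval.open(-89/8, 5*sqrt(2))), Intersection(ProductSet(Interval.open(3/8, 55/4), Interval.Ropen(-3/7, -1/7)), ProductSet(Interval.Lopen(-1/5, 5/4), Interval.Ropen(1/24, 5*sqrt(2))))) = ProductSet({-1/5, 26/9, 55/4}, Interval.open(-89/8, 5*sqrt(2)))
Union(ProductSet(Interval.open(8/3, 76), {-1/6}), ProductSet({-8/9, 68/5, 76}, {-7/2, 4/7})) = Union(ProductSet({-8/9, 68/5, 76}, {-7/2, 4/7}), ProductSet(Interval.open(8/3, 76), {-1/6}))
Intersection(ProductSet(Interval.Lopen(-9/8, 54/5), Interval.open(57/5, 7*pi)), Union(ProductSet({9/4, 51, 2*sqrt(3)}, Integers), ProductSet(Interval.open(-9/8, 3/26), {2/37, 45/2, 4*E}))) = ProductSet({9/4, 2*sqrt(3)}, Range(12, 22, 1))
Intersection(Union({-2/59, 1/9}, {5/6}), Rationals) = {-2/59, 1/9, 5/6}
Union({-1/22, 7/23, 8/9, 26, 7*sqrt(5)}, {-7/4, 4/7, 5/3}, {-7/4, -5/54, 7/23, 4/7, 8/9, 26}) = {-7/4, -5/54, -1/22, 7/23, 4/7, 8/9, 5/3, 26, 7*sqrt(5)}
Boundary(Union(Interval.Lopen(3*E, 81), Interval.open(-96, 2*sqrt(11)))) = {-96, 81, 2*sqrt(11), 3*E}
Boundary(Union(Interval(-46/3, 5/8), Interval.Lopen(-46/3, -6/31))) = {-46/3, 5/8}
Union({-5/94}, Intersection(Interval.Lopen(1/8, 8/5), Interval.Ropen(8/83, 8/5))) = Union({-5/94}, Interval.open(1/8, 8/5))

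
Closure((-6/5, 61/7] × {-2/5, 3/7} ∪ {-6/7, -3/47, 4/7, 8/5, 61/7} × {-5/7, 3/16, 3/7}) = ([-6/5, 61/7] × {-2/5, 3/7}) ∪ ({-6/7, -3/47, 4/7, 8/5, 61/7} × {-5/7, 3/16, 3/7})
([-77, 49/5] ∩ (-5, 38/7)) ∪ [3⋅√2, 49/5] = (-5, 49/5]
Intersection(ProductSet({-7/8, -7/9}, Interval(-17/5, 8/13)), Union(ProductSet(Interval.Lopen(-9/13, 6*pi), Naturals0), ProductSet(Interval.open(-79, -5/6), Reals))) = ProductSet({-7/8}, Interval(-17/5, 8/13))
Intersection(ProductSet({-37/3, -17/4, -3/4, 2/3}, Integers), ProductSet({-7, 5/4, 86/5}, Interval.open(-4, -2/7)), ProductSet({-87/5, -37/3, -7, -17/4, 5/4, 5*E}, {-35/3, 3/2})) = EmptySet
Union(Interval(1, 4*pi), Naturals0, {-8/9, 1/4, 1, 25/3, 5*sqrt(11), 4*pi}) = Union({-8/9, 1/4, 5*sqrt(11)}, Interval(1, 4*pi), Naturals0)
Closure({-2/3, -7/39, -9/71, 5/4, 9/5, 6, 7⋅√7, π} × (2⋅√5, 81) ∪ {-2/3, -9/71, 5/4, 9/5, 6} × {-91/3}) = ({-2/3, -9/71, 5/4, 9/5, 6} × {-91/3}) ∪ ({-2/3, -7/39, -9/71, 5/4, 9/5, 6, 7⋅√7, π} × [2⋅√5, 81])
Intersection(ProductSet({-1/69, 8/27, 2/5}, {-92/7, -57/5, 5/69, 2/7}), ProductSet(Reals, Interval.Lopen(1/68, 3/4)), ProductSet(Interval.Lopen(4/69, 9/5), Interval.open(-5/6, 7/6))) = ProductSet({8/27, 2/5}, {5/69, 2/7})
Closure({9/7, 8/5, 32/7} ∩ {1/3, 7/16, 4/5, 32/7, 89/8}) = {32/7}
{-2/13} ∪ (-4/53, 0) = {-2/13} ∪ (-4/53, 0)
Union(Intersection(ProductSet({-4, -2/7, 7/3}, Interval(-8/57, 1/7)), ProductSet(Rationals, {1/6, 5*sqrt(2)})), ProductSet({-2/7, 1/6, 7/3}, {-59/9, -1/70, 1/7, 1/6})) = ProductSet({-2/7, 1/6, 7/3}, {-59/9, -1/70, 1/7, 1/6})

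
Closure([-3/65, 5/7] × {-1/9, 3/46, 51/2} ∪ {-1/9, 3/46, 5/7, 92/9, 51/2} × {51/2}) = ({-1/9, 3/46, 5/7, 92/9, 51/2} × {51/2}) ∪ ([-3/65, 5/7] × {-1/9, 3/46, 51/2})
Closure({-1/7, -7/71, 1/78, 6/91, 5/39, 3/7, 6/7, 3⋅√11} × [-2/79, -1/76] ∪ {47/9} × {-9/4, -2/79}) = ({47/9} × {-9/4, -2/79}) ∪ ({-1/7, -7/71, 1/78, 6/91, 5/39, 3/7, 6/7, 3⋅√11} × [-2/79, -1/76])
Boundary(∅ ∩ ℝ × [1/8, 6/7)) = ∅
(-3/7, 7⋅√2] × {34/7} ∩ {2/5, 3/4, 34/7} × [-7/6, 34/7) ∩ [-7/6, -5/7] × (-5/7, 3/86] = ∅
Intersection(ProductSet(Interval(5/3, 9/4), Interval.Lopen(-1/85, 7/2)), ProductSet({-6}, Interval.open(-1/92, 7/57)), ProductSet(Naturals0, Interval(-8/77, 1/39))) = EmptySet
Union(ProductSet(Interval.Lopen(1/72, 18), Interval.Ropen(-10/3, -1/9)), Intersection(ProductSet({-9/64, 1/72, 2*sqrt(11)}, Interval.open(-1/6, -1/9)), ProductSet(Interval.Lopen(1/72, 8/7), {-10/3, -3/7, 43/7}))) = ProductSet(Interval.Lopen(1/72, 18), Interval.Ropen(-10/3, -1/9))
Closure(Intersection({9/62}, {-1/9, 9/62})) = {9/62}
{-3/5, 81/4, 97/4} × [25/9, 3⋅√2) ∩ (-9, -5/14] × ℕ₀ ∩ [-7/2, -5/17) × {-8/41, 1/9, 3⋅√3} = ∅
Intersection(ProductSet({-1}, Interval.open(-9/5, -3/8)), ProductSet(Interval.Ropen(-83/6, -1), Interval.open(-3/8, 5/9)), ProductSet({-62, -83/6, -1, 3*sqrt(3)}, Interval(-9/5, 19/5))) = EmptySet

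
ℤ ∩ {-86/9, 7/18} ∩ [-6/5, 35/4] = ∅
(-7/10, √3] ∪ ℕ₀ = (-7/10, √3] ∪ ℕ₀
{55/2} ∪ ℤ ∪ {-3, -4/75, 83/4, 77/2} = ℤ ∪ {-4/75, 83/4, 55/2, 77/2}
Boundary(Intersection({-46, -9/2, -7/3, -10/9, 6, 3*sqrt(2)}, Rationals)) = {-46, -9/2, -7/3, -10/9, 6}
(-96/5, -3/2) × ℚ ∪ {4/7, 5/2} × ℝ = ({4/7, 5/2} × ℝ) ∪ ((-96/5, -3/2) × ℚ)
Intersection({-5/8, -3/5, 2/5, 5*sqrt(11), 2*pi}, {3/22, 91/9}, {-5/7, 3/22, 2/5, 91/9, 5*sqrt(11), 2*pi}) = EmptySet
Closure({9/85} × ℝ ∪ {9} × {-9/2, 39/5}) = ({9/85} × ℝ) ∪ ({9} × {-9/2, 39/5})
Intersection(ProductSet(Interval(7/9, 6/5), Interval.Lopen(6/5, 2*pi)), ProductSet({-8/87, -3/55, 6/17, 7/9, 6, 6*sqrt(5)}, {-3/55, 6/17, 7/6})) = EmptySet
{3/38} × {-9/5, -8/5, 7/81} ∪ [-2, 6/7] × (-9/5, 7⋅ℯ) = ({3/38} × {-9/5, -8/5, 7/81}) ∪ ([-2, 6/7] × (-9/5, 7⋅ℯ))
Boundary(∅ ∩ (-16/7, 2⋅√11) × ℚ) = ∅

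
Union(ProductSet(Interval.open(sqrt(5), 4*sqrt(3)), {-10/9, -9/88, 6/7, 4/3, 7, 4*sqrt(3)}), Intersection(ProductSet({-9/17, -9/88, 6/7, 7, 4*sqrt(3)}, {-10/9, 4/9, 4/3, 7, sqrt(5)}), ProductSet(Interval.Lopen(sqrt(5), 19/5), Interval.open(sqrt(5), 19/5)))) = ProductSet(Interval.open(sqrt(5), 4*sqrt(3)), {-10/9, -9/88, 6/7, 4/3, 7, 4*sqrt(3)})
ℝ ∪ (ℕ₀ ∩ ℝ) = ℝ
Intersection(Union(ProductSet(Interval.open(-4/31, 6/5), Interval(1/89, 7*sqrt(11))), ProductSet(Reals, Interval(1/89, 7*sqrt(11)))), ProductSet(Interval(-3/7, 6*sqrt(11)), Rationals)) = ProductSet(Interval(-3/7, 6*sqrt(11)), Intersection(Interval(1/89, 7*sqrt(11)), Rationals))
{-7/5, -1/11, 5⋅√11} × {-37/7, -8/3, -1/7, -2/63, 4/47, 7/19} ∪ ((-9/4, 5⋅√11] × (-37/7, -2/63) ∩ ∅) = {-7/5, -1/11, 5⋅√11} × {-37/7, -8/3, -1/7, -2/63, 4/47, 7/19}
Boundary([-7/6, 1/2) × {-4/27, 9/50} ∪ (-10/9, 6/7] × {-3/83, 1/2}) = ([-7/6, 1/2] × {-4/27, 9/50}) ∪ ([-10/9, 6/7] × {-3/83, 1/2})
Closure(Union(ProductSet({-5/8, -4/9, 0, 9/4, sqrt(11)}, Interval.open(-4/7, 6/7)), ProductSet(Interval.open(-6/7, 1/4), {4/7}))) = Union(ProductSet({-5/8, -4/9, 0, 9/4, sqrt(11)}, Interval(-4/7, 6/7)), ProductSet(Interval(-6/7, 1/4), {4/7}))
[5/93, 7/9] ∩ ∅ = ∅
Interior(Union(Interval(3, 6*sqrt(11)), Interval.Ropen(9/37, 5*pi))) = Interval.open(9/37, 6*sqrt(11))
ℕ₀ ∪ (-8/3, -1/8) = (-8/3, -1/8) ∪ ℕ₀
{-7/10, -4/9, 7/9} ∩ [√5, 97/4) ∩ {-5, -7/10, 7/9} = ∅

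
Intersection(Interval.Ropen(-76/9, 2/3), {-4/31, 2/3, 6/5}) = {-4/31}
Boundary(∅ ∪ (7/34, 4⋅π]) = {7/34, 4⋅π}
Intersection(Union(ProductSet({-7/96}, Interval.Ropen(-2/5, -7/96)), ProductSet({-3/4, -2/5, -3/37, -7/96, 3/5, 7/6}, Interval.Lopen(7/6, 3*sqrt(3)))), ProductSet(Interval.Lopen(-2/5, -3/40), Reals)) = ProductSet({-3/37}, Interval.Lopen(7/6, 3*sqrt(3)))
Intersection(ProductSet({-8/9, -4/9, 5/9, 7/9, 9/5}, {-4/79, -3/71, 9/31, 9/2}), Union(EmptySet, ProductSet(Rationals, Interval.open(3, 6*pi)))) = ProductSet({-8/9, -4/9, 5/9, 7/9, 9/5}, {9/2})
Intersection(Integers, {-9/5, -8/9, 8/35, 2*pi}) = EmptySet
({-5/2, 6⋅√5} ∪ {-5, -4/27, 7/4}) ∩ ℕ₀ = ∅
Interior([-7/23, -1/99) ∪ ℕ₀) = ((-7/23, -1/99) \ ℕ₀ \ (-7/23, -1/99)) ∪ (ℕ₀ \ ({-7/23, -1/99} ∪ (ℕ₀ \ (-7/23, -1/99))))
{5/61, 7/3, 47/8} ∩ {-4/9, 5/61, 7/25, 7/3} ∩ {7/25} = ∅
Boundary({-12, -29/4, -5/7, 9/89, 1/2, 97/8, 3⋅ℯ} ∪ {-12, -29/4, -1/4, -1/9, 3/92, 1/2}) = {-12, -29/4, -5/7, -1/4, -1/9, 3/92, 9/89, 1/2, 97/8, 3⋅ℯ}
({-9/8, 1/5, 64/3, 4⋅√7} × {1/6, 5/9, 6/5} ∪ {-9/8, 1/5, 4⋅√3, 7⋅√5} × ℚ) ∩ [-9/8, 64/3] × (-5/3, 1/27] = {-9/8, 1/5, 4⋅√3, 7⋅√5} × (ℚ ∩ (-5/3, 1/27])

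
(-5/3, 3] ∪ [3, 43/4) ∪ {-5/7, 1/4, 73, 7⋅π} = (-5/3, 43/4) ∪ {73, 7⋅π}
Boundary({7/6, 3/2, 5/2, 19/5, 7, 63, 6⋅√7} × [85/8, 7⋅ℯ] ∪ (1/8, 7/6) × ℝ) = ({1/8, 7/6} × ℝ) ∪ ({7/6, 3/2, 5/2, 19/5, 7, 63, 6⋅√7} × [85/8, 7⋅ℯ])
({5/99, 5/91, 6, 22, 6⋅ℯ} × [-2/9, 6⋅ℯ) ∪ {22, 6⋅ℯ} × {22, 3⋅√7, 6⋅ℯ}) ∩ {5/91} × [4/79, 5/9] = {5/91} × [4/79, 5/9]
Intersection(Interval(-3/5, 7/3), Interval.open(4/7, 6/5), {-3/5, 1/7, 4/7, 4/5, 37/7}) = {4/5}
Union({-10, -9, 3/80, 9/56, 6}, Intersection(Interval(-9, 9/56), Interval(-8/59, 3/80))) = Union({-10, -9, 9/56, 6}, Interval(-8/59, 3/80))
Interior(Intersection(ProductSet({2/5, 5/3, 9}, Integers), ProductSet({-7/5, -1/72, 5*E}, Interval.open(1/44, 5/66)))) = EmptySet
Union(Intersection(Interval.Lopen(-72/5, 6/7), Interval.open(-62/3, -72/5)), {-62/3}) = {-62/3}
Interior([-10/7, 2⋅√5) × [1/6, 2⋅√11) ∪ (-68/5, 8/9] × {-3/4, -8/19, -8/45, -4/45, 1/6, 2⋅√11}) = (-10/7, 2⋅√5) × (1/6, 2⋅√11)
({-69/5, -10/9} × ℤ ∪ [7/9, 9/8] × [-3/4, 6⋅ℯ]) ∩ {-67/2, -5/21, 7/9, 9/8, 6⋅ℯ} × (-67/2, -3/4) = ∅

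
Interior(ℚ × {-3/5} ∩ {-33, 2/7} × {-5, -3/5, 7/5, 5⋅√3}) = ∅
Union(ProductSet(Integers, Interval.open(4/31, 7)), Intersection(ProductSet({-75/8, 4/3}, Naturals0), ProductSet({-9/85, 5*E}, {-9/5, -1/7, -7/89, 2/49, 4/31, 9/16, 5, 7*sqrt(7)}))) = ProductSet(Integers, Interval.open(4/31, 7))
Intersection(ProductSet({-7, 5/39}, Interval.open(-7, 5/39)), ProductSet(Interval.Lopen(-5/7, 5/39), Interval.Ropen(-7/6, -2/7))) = ProductSet({5/39}, Interval.Ropen(-7/6, -2/7))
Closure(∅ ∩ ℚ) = ∅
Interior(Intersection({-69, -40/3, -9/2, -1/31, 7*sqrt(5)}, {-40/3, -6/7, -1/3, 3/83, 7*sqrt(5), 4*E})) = EmptySet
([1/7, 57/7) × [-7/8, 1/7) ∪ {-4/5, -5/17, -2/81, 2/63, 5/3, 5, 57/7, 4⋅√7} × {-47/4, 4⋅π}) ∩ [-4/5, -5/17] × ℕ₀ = ∅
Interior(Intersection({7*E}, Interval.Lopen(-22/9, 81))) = EmptySet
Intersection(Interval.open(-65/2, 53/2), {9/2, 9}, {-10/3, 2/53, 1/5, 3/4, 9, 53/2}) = {9}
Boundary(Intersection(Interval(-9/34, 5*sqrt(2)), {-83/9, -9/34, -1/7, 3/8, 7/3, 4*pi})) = {-9/34, -1/7, 3/8, 7/3}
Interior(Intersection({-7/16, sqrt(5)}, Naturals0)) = EmptySet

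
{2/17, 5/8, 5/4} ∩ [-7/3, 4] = {2/17, 5/8, 5/4}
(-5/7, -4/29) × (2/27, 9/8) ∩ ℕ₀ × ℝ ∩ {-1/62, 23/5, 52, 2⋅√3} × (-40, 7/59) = ∅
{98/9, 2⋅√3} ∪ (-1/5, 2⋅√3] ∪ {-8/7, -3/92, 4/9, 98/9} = {-8/7, 98/9} ∪ (-1/5, 2⋅√3]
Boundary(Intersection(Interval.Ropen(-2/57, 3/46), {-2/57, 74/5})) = {-2/57}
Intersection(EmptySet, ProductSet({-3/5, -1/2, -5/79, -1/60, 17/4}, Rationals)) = EmptySet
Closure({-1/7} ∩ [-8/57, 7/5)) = ∅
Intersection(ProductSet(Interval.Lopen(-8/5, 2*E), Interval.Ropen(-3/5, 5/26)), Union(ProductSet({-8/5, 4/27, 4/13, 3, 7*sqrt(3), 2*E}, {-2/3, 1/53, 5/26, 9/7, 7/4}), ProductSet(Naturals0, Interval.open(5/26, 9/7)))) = ProductSet({4/27, 4/13, 3, 2*E}, {1/53})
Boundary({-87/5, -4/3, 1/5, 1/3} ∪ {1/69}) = {-87/5, -4/3, 1/69, 1/5, 1/3}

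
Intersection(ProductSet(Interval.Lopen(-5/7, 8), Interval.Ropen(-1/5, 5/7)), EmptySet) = EmptySet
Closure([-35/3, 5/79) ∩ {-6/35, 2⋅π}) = {-6/35}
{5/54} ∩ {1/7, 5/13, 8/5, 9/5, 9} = ∅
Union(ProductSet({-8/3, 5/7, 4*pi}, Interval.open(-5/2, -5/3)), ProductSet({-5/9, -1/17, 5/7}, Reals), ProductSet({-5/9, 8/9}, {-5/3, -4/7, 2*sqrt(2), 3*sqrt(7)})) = Union(ProductSet({-5/9, 8/9}, {-5/3, -4/7, 2*sqrt(2), 3*sqrt(7)}), ProductSet({-8/3, 5/7, 4*pi}, Interval.open(-5/2, -5/3)), ProductSet({-5/9, -1/17, 5/7}, Reals))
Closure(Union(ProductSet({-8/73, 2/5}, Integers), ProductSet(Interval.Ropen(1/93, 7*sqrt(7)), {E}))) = Union(ProductSet({-8/73, 2/5}, Integers), ProductSet(Interval(1/93, 7*sqrt(7)), {E}))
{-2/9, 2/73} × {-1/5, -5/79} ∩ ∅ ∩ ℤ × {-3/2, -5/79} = ∅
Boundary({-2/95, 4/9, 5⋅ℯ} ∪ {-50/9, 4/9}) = {-50/9, -2/95, 4/9, 5⋅ℯ}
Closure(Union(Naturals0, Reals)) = Reals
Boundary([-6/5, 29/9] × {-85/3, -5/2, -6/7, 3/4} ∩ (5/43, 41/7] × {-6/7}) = [5/43, 29/9] × {-6/7}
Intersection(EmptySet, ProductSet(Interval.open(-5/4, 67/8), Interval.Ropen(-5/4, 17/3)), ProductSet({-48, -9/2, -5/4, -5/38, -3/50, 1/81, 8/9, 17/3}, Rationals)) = EmptySet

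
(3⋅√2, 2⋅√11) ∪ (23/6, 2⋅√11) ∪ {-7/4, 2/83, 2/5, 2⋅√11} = {-7/4, 2/83, 2/5} ∪ (23/6, 2⋅√11]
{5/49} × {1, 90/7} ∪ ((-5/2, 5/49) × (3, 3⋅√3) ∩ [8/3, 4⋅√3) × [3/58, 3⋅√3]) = {5/49} × {1, 90/7}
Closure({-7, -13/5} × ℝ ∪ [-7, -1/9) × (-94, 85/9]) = ({-7, -13/5} × (-∞, ∞)) ∪ ({-7, -1/9} × [-94, 85/9]) ∪ ([-7, -1/9] × {-94, 85/9}) ∪ ([-7, -1/9) × (-94, 85/9])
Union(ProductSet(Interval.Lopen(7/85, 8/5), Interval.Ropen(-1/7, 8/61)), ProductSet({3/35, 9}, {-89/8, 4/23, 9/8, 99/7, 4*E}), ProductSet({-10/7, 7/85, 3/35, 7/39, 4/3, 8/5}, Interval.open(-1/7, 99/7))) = Union(ProductSet({3/35, 9}, {-89/8, 4/23, 9/8, 99/7, 4*E}), ProductSet({-10/7, 7/85, 3/35, 7/39, 4/3, 8/5}, Interval.open(-1/7, 99/7)), ProductSet(Interval.Lopen(7/85, 8/5), Interval.Ropen(-1/7, 8/61)))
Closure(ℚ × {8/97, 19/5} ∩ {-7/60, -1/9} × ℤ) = ∅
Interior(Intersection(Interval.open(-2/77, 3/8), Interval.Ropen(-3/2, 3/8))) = Interval.open(-2/77, 3/8)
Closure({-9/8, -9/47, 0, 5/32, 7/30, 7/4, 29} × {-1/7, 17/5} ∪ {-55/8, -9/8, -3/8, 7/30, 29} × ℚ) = ({-55/8, -9/8, -3/8, 7/30, 29} × ℝ) ∪ ({-9/8, -9/47, 0, 5/32, 7/30, 7/4, 29} × {-1/7, 17/5})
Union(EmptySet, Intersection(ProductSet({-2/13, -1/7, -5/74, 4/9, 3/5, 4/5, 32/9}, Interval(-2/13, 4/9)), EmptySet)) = EmptySet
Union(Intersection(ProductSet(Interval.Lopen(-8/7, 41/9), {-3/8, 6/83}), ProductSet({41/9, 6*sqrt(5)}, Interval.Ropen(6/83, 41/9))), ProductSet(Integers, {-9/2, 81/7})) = Union(ProductSet({41/9}, {6/83}), ProductSet(Integers, {-9/2, 81/7}))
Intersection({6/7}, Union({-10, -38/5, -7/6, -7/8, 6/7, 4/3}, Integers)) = {6/7}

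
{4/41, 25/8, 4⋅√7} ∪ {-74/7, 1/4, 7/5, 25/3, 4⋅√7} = {-74/7, 4/41, 1/4, 7/5, 25/8, 25/3, 4⋅√7}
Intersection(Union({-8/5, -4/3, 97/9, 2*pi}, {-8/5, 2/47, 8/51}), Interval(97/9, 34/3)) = {97/9}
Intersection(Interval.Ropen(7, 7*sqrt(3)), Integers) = Range(7, 13, 1)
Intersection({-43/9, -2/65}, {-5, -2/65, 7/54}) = {-2/65}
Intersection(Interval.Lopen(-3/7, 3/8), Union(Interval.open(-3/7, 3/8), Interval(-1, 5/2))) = Interval.Lopen(-3/7, 3/8)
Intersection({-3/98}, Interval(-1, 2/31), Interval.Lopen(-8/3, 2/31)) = {-3/98}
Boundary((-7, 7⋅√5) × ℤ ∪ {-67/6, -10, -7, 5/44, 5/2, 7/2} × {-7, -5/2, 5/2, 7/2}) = ([-7, 7⋅√5] × ℤ) ∪ ({-67/6, -10, -7, 5/44, 5/2, 7/2} × {-7, -5/2, 5/2, 7/2})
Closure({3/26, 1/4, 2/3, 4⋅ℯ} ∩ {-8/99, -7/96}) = ∅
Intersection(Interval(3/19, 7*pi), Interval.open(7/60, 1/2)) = Interval.Ropen(3/19, 1/2)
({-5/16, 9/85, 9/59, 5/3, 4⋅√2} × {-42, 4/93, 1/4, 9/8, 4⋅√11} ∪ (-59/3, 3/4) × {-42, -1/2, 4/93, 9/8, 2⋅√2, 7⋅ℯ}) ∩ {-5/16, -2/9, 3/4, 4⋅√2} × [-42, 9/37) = ({-5/16, -2/9} × {-42, -1/2, 4/93}) ∪ ({-5/16, 4⋅√2} × {-42, 4/93})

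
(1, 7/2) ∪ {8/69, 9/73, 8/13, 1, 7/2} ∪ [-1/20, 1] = [-1/20, 7/2]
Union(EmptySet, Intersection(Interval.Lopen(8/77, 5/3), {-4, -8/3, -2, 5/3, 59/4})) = {5/3}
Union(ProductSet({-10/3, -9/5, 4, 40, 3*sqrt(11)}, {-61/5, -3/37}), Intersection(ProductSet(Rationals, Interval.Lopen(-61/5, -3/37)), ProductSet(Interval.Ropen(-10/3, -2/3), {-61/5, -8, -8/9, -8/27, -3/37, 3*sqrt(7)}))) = Union(ProductSet({-10/3, -9/5, 4, 40, 3*sqrt(11)}, {-61/5, -3/37}), ProductSet(Intersection(Interval.Ropen(-10/3, -2/3), Rationals), {-8, -8/9, -8/27, -3/37}))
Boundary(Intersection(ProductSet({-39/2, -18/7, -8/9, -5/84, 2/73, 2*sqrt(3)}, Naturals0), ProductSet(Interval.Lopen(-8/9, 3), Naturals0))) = ProductSet({-5/84, 2/73}, Naturals0)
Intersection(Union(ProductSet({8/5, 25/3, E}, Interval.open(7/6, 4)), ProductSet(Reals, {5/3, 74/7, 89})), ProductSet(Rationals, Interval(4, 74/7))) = ProductSet(Rationals, {74/7})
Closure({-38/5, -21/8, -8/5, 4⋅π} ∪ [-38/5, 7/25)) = [-38/5, 7/25] ∪ {4⋅π}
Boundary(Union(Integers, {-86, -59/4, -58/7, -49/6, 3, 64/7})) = Union({-59/4, -58/7, -49/6, 64/7}, Integers)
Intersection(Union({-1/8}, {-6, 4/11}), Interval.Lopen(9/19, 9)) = EmptySet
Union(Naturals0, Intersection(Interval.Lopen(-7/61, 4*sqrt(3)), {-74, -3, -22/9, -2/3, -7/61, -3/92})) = Union({-3/92}, Naturals0)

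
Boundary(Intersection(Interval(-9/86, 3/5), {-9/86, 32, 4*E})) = {-9/86}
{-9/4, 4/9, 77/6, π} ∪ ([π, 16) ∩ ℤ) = {-9/4, 4/9, 77/6, π} ∪ {4, 5, …, 15}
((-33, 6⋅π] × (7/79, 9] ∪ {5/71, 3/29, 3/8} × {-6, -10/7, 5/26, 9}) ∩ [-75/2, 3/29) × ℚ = ({5/71} × {-6, -10/7, 5/26, 9}) ∪ ((-33, 3/29) × (ℚ ∩ (7/79, 9]))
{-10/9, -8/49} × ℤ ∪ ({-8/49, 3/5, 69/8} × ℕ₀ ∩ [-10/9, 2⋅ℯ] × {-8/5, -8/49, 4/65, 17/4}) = {-10/9, -8/49} × ℤ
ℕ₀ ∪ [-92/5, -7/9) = [-92/5, -7/9) ∪ ℕ₀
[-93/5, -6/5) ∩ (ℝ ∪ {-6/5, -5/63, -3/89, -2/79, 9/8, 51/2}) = [-93/5, -6/5)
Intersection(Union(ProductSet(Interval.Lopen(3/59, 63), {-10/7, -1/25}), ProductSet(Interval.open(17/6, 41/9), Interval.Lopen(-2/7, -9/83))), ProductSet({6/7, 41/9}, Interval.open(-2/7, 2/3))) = ProductSet({6/7, 41/9}, {-1/25})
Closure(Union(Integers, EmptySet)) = Integers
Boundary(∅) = ∅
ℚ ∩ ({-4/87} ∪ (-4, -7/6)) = {-4/87} ∪ (ℚ ∩ (-4, -7/6))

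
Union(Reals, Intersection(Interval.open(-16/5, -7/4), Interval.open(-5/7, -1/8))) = Reals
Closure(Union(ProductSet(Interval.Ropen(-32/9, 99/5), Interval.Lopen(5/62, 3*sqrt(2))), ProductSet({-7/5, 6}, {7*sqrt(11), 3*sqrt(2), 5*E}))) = Union(ProductSet({-32/9, 99/5}, Interval(5/62, 3*sqrt(2))), ProductSet({-7/5, 6}, {7*sqrt(11), 3*sqrt(2), 5*E}), ProductSet(Interval(-32/9, 99/5), {5/62, 3*sqrt(2)}), ProductSet(Interval.Ropen(-32/9, 99/5), Interval.Lopen(5/62, 3*sqrt(2))))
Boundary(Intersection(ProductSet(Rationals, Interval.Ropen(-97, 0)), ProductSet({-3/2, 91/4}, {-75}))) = ProductSet({-3/2, 91/4}, {-75})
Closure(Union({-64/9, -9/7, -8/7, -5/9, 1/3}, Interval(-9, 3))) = Interval(-9, 3)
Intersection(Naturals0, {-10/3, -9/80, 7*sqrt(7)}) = EmptySet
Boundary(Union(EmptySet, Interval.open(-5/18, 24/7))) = {-5/18, 24/7}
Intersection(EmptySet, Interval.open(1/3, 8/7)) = EmptySet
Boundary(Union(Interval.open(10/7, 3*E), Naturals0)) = Union(Complement(Naturals0, Interval.open(10/7, 3*E)), {10/7, 3*E})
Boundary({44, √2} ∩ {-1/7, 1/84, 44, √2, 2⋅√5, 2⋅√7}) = {44, √2}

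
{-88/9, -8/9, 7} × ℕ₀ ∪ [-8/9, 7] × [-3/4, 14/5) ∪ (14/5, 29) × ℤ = ({-88/9, -8/9, 7} × ℕ₀) ∪ ((14/5, 29) × ℤ) ∪ ([-8/9, 7] × [-3/4, 14/5))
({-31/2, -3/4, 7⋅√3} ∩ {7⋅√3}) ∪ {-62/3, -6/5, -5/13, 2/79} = {-62/3, -6/5, -5/13, 2/79, 7⋅√3}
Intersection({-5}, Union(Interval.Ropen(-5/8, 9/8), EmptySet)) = EmptySet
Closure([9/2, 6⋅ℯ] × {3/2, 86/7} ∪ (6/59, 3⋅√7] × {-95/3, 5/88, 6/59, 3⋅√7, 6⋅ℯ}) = ([9/2, 6⋅ℯ] × {3/2, 86/7}) ∪ ([6/59, 3⋅√7] × {-95/3, 5/88, 6/59, 3⋅√7, 6⋅ℯ})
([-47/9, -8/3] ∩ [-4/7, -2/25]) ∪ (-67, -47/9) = (-67, -47/9)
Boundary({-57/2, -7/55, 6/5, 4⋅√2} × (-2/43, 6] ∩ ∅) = ∅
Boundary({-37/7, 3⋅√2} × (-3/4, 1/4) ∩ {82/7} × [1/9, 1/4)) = ∅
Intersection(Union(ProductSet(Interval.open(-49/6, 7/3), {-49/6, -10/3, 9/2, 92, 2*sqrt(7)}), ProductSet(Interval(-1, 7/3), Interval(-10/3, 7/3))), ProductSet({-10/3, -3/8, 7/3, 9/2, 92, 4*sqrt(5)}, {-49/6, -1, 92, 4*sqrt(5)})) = Union(ProductSet({-10/3, -3/8}, {-49/6, 92}), ProductSet({-3/8, 7/3}, {-1}))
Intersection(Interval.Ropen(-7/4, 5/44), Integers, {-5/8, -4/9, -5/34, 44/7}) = EmptySet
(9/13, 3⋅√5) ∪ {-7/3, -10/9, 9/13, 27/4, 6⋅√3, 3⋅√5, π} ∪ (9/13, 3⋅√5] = {-7/3, -10/9, 27/4, 6⋅√3} ∪ [9/13, 3⋅√5]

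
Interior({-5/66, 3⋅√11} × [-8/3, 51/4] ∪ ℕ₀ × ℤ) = ∅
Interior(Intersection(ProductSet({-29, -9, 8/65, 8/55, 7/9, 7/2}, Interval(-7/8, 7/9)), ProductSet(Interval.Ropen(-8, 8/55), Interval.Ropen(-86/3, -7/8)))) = EmptySet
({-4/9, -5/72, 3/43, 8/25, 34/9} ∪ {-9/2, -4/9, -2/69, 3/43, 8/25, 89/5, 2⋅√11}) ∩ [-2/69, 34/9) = {-2/69, 3/43, 8/25}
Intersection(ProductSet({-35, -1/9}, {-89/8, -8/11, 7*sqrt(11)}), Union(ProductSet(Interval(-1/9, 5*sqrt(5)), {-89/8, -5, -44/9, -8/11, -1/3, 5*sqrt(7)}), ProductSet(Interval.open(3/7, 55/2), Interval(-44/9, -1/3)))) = ProductSet({-1/9}, {-89/8, -8/11})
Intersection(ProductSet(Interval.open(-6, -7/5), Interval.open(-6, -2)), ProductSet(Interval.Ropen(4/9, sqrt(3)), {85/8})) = EmptySet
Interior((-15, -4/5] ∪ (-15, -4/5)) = (-15, -4/5)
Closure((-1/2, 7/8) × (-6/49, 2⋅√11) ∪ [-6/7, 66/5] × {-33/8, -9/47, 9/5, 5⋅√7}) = ({-1/2, 7/8} × [-6/49, 2⋅√11]) ∪ ([-1/2, 7/8] × {-6/49, 2⋅√11}) ∪ ([-6/7, 66/5] × {-33/8, -9/47, 9/5, 5⋅√7}) ∪ ((-1/2, 7/8) × (-6/49, 2⋅√11))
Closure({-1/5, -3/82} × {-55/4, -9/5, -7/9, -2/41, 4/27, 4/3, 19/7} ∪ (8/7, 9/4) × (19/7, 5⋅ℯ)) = ({8/7, 9/4} × [19/7, 5⋅ℯ]) ∪ ([8/7, 9/4] × {19/7, 5⋅ℯ}) ∪ ({-1/5, -3/82} × {-55/4, -9/5, -7/9, -2/41, 4/27, 4/3, 19/7}) ∪ ((8/7, 9/4) × (19/7, 5⋅ℯ))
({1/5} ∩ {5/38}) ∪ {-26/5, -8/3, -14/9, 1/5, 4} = {-26/5, -8/3, -14/9, 1/5, 4}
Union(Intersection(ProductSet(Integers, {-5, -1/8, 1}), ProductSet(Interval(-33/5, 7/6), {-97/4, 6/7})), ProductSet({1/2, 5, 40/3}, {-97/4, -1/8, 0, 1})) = ProductSet({1/2, 5, 40/3}, {-97/4, -1/8, 0, 1})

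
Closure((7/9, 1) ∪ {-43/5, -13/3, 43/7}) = {-43/5, -13/3, 43/7} ∪ [7/9, 1]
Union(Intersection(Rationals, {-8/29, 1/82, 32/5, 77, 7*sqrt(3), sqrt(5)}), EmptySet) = {-8/29, 1/82, 32/5, 77}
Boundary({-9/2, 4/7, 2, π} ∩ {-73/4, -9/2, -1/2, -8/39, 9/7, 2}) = {-9/2, 2}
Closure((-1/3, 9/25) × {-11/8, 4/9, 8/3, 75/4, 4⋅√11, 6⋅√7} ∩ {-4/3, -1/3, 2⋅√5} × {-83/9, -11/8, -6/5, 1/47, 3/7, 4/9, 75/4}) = ∅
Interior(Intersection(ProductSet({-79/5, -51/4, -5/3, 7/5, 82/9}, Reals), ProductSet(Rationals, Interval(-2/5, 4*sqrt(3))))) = EmptySet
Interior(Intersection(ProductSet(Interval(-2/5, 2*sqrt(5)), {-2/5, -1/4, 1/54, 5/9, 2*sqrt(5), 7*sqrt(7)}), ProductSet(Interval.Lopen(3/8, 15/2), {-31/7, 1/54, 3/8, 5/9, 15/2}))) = EmptySet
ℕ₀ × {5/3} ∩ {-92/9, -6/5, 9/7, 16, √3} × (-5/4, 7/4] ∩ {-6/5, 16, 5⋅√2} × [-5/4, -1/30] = ∅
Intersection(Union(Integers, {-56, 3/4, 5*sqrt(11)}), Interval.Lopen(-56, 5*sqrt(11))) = Union({3/4, 5*sqrt(11)}, Range(-55, 17, 1))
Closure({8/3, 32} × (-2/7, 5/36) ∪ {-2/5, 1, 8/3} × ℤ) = ({-2/5, 1, 8/3} × ℤ) ∪ ({8/3, 32} × [-2/7, 5/36])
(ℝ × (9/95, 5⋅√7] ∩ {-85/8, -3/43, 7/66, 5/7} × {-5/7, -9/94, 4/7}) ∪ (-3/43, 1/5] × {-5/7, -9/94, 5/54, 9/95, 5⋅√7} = ({-85/8, -3/43, 7/66, 5/7} × {4/7}) ∪ ((-3/43, 1/5] × {-5/7, -9/94, 5/54, 9/95, 5⋅√7})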